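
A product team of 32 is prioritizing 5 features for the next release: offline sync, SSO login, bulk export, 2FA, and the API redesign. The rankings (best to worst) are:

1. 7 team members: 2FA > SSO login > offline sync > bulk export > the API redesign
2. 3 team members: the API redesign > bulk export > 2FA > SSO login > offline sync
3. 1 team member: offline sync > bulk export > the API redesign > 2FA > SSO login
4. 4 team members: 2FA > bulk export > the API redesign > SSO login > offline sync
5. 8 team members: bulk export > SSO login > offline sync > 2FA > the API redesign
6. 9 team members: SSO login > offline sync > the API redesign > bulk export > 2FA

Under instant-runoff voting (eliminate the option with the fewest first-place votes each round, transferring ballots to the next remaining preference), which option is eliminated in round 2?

the API redesign

Round 1: offline sync 1, SSO login 9, bulk export 8, 2FA 11, the API redesign 3. Eliminate offline sync.
Round 2: SSO login 9, bulk export 9, 2FA 11, the API redesign 3. Eliminate the API redesign.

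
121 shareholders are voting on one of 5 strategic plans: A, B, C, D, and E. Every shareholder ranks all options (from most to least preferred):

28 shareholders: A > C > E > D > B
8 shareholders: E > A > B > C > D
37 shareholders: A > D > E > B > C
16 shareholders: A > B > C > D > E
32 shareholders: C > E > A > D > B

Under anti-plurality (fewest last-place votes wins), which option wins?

A

Last-place votes: A 0, B 60, C 37, D 8, E 16.
A is ranked last by the fewest voters, so A wins.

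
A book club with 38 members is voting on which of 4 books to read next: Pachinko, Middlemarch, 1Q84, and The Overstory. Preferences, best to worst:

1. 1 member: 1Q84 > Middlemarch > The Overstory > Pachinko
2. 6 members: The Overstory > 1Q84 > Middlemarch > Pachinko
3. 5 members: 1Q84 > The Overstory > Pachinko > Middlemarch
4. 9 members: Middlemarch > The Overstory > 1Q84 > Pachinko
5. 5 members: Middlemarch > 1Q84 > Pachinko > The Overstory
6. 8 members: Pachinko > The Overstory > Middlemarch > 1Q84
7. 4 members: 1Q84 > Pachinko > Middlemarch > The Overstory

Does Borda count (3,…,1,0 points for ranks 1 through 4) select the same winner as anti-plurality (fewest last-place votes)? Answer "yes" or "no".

Borda — scores: Pachinko 42, Middlemarch 62, 1Q84 61, The Overstory 63. Winner: The Overstory.
Anti-plurality — last-place votes: Pachinko 16, Middlemarch 5, 1Q84 8, The Overstory 9. Winner: Middlemarch.
The two methods disagree.

no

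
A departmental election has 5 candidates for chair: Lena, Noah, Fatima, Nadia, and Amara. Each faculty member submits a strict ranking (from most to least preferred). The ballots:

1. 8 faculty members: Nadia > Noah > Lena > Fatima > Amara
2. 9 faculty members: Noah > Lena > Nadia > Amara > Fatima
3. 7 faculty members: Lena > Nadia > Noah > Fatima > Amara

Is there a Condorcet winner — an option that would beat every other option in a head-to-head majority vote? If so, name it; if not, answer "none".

none

Checking pairwise contests:
Noah beats Lena 17–7.
Nadia beats Noah 15–9.
Lena beats Fatima 24–0.
Lena beats Nadia 16–8.
Lena beats Amara 24–0.
Every option loses at least one head-to-head, so there is no Condorcet winner.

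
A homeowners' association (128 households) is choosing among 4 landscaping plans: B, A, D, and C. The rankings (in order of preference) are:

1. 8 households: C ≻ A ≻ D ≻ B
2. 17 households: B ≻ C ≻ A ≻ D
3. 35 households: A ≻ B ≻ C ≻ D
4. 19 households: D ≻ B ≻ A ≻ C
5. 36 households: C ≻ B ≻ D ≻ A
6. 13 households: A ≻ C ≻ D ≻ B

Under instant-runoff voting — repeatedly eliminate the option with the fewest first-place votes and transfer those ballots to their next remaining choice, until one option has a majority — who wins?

Round 1: B 17, A 48, D 19, C 44. Eliminate B.
Round 2: A 48, D 19, C 61. Eliminate D.
Round 3: A 67, C 61. A has a majority.

A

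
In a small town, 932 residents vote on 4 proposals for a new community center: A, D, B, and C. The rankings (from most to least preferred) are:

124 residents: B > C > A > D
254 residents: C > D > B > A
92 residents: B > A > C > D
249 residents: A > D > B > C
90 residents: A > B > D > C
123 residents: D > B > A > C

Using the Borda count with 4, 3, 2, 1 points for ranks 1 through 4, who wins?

B

A: 124·2 + 254·1 + 92·3 + 249·4 + 90·4 + 123·2 = 2380
D: 124·1 + 254·3 + 92·1 + 249·3 + 90·2 + 123·4 = 2397
B: 124·4 + 254·2 + 92·4 + 249·2 + 90·3 + 123·3 = 2509
C: 124·3 + 254·4 + 92·2 + 249·1 + 90·1 + 123·1 = 2034
B has the highest Borda score (2509).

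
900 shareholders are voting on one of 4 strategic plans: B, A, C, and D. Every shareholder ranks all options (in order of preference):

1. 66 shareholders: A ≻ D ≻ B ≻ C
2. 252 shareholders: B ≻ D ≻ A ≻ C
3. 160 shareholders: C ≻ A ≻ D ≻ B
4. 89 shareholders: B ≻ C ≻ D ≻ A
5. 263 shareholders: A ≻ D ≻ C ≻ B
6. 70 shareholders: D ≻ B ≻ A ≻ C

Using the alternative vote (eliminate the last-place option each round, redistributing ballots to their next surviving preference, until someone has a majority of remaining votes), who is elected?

A

Round 1: B 341, A 329, C 160, D 70. Eliminate D.
Round 2: B 411, A 329, C 160. Eliminate C.
Round 3: B 411, A 489. A has a majority.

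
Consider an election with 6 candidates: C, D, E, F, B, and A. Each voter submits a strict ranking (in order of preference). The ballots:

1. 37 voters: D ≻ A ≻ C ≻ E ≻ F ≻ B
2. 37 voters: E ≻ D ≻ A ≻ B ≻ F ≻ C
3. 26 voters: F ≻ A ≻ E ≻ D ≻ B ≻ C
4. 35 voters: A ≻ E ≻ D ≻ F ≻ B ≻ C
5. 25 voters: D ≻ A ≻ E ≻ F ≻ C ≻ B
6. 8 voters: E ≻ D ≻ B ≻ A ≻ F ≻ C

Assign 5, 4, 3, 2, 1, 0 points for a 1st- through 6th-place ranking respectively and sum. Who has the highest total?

A

C: 37·3 + 37·0 + 26·0 + 35·0 + 25·1 + 8·0 = 136
D: 37·5 + 37·4 + 26·2 + 35·3 + 25·5 + 8·4 = 647
E: 37·2 + 37·5 + 26·3 + 35·4 + 25·3 + 8·5 = 592
F: 37·1 + 37·1 + 26·5 + 35·2 + 25·2 + 8·1 = 332
B: 37·0 + 37·2 + 26·1 + 35·1 + 25·0 + 8·3 = 159
A: 37·4 + 37·3 + 26·4 + 35·5 + 25·4 + 8·2 = 654
A has the highest Borda score (654).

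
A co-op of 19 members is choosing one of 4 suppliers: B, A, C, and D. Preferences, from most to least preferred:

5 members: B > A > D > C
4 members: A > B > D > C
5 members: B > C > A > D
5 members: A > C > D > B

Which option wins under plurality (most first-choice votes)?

B

First-place votes: B 10, A 9, C 0, D 0.
B has the most first-place votes.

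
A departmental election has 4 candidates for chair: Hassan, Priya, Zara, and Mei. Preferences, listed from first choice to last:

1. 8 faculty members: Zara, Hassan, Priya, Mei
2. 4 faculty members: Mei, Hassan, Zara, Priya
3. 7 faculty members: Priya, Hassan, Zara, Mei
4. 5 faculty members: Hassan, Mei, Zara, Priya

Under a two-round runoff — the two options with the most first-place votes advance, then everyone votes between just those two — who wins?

Zara

Round 1 first-place votes: Hassan 5, Priya 7, Zara 8, Mei 4.
Zara and Priya advance.
Runoff: Zara is preferred to Priya by 17 voters; Priya by 7.
Zara wins the runoff.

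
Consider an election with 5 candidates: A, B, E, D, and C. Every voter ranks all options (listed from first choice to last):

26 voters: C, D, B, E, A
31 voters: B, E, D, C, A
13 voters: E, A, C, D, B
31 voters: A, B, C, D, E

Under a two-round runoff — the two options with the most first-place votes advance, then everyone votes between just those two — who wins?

Round 1 first-place votes: A 31, B 31, E 13, D 0, C 26.
A and B advance.
Runoff: A is preferred to B by 44 voters; B by 57.
B wins the runoff.

B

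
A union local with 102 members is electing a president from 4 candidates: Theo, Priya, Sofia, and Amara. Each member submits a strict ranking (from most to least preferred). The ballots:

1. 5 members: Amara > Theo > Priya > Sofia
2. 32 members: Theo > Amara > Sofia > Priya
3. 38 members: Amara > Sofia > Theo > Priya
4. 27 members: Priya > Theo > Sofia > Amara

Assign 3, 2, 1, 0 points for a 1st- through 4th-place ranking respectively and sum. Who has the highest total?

Theo

Theo: 5·2 + 32·3 + 38·1 + 27·2 = 198
Priya: 5·1 + 32·0 + 38·0 + 27·3 = 86
Sofia: 5·0 + 32·1 + 38·2 + 27·1 = 135
Amara: 5·3 + 32·2 + 38·3 + 27·0 = 193
Theo has the highest Borda score (198).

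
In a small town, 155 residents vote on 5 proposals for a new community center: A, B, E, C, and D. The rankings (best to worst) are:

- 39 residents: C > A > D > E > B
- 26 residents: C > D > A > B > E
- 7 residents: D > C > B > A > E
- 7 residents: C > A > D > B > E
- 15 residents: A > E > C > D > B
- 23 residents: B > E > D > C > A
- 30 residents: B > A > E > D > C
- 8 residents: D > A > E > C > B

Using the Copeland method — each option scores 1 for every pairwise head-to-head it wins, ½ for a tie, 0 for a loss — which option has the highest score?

C

A: beats B, E, and D; loses to C → score 3.
B: beats E; loses to A, C, and D → score 1.
E: loses to A, B, C, and D → score 0.
C: beats A, B, E, and D → score 4.
D: beats B and E; loses to A and C → score 2.
C has the best pairwise record.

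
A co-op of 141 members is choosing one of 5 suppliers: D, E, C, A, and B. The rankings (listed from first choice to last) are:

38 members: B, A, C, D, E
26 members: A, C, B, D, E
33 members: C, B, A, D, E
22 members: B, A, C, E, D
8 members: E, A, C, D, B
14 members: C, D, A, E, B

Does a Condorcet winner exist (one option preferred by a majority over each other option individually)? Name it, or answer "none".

none

Checking pairwise contests:
C beats D 141–0.
D beats E 111–30.
A beats C 94–47.
B beats A 93–48.
C beats B 81–60.
Every option loses at least one head-to-head, so there is no Condorcet winner.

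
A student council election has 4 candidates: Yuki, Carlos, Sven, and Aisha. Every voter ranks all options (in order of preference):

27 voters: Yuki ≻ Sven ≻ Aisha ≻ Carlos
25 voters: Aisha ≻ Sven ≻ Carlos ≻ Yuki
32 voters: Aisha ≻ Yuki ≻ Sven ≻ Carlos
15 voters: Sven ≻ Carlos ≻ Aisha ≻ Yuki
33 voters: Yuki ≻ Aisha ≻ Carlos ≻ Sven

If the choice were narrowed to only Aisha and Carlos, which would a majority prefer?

Aisha

Voters preferring Aisha to Carlos: 117; preferring Carlos to Aisha: 15.
Aisha wins the head-to-head.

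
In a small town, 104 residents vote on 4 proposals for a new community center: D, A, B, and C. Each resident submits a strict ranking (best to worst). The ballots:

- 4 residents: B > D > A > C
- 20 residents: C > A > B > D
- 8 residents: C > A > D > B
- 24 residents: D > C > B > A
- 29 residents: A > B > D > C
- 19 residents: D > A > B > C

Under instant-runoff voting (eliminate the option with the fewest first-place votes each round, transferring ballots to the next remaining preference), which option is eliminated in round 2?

C

Round 1: D 43, A 29, B 4, C 28. Eliminate B.
Round 2: D 47, A 29, C 28. Eliminate C.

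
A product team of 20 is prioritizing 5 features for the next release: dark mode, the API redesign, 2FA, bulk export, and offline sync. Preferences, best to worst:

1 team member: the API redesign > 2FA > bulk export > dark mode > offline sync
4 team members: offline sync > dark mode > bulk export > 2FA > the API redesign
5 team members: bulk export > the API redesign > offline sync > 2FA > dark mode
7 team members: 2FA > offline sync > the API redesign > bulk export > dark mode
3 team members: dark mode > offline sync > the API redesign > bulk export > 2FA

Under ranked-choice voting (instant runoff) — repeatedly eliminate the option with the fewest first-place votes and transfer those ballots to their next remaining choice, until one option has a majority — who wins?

offline sync

Round 1: dark mode 3, the API redesign 1, 2FA 7, bulk export 5, offline sync 4. Eliminate the API redesign.
Round 2: dark mode 3, 2FA 8, bulk export 5, offline sync 4. Eliminate dark mode.
Round 3: 2FA 8, bulk export 5, offline sync 7. Eliminate bulk export.
Round 4: 2FA 8, offline sync 12. Offline sync has a majority.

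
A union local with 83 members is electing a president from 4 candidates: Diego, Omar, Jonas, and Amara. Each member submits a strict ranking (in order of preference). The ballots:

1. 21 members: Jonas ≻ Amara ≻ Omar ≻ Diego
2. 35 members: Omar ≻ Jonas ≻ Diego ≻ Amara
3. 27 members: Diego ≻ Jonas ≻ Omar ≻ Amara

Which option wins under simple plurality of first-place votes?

First-place votes: Diego 27, Omar 35, Jonas 21, Amara 0.
Omar has the most first-place votes.

Omar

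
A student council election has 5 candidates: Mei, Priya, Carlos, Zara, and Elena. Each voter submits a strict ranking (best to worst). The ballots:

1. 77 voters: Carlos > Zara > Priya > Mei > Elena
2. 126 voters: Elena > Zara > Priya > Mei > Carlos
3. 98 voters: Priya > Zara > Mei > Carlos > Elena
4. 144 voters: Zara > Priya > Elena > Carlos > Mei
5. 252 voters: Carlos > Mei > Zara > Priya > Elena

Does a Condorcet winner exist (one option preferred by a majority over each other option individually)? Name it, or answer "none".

Zara vs Mei: 445–252 for Zara.
Zara vs Priya: 599–98 for Zara.
Zara vs Carlos: 368–329 for Zara.
Zara vs Elena: 571–126 for Zara.
Zara beats every other option head-to-head.

Zara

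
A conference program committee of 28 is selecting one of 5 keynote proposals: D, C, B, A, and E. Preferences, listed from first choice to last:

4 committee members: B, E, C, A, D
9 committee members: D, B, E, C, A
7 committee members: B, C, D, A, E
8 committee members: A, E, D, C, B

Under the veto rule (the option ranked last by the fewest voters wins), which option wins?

C

Last-place votes: D 4, C 0, B 8, A 9, E 7.
C is ranked last by the fewest voters, so C wins.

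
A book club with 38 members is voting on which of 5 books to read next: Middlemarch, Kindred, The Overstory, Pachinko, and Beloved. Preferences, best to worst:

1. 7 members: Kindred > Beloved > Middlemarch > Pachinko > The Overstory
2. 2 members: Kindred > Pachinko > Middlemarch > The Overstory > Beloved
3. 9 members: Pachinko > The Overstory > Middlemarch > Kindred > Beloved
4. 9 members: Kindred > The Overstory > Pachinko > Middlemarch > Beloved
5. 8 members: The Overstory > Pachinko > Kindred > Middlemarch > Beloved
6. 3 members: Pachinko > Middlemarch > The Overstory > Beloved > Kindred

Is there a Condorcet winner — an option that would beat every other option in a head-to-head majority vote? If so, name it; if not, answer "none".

Pachinko

Pachinko vs Middlemarch: 31–7 for Pachinko.
Pachinko vs Kindred: 20–18 for Pachinko.
Pachinko vs The Overstory: 21–17 for Pachinko.
Pachinko vs Beloved: 31–7 for Pachinko.
Pachinko beats every other option head-to-head.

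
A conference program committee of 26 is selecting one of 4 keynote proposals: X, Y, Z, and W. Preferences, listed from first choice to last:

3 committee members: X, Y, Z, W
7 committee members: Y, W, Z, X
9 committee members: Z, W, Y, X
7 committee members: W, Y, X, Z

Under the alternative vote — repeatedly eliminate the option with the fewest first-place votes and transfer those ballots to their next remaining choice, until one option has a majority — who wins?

Y

Round 1: X 3, Y 7, Z 9, W 7. Eliminate X.
Round 2: Y 10, Z 9, W 7. Eliminate W.
Round 3: Y 17, Z 9. Y has a majority.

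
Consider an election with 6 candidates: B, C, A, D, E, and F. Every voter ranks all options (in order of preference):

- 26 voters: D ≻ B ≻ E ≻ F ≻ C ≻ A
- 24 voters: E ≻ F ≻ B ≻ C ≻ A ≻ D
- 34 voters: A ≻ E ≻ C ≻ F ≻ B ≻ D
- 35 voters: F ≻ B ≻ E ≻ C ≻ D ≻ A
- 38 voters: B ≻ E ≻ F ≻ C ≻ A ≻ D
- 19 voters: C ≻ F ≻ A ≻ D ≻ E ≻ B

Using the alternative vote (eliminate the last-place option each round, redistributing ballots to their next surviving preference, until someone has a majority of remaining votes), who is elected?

Round 1: B 38, C 19, A 34, D 26, E 24, F 35. Eliminate C.
Round 2: B 38, A 34, D 26, E 24, F 54. Eliminate E.
Round 3: B 38, A 34, D 26, F 78. Eliminate D.
Round 4: B 64, A 34, F 78. Eliminate A.
Round 5: B 64, F 112. F has a majority.

F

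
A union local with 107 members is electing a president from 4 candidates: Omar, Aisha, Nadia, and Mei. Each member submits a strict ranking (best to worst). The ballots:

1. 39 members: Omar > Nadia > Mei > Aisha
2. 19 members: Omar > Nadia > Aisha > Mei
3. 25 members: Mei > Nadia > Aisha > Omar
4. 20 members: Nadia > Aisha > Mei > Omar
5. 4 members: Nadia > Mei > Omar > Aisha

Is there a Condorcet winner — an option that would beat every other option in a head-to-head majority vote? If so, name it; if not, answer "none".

Omar

Omar vs Aisha: 62–45 for Omar.
Omar vs Nadia: 58–49 for Omar.
Omar vs Mei: 58–49 for Omar.
Omar beats every other option head-to-head.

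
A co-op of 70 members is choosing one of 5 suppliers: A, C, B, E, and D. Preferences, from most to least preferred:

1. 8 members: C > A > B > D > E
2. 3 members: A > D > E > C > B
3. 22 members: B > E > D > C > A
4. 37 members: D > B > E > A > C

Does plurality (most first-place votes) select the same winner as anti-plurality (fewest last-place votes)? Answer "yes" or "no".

Plurality — first-place votes: A 3, C 8, B 22, E 0, D 37. Winner: D.
Anti-plurality — last-place votes: A 22, C 37, B 3, E 8, D 0. Winner: D.
The two methods agree.

yes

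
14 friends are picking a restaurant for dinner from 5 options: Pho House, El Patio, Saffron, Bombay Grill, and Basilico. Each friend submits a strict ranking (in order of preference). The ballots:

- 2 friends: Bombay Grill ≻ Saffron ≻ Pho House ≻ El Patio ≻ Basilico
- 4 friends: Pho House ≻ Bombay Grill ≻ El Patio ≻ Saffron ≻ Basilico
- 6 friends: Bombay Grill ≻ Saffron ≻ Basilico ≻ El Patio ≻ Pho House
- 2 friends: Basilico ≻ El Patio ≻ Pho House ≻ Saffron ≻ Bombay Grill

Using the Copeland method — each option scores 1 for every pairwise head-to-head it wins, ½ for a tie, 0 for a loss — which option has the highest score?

Pho House: loses to El Patio, Saffron, Bombay Grill, and Basilico → score 0.
El Patio: beats Pho House; loses to Saffron, Bombay Grill, and Basilico → score 1.
Saffron: beats Pho House, El Patio, and Basilico; loses to Bombay Grill → score 3.
Bombay Grill: beats Pho House, El Patio, Saffron, and Basilico → score 4.
Basilico: beats Pho House and El Patio; loses to Saffron and Bombay Grill → score 2.
Bombay Grill has the best pairwise record.

Bombay Grill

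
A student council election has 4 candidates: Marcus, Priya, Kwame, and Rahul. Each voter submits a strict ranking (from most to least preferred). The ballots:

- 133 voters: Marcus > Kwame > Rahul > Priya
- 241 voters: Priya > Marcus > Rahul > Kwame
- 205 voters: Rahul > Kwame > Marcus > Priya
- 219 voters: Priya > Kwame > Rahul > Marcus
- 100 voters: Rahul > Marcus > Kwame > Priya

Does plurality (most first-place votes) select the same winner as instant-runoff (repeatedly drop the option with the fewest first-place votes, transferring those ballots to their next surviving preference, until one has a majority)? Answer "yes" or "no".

yes

Plurality — first-place votes: Marcus 133, Priya 460, Kwame 0, Rahul 305. Winner: Priya.
Instant-runoff — R1 Marcus 133, Priya 460, Kwame 0, Rahul 305 (Priya winner). Winner: Priya.
The two methods agree.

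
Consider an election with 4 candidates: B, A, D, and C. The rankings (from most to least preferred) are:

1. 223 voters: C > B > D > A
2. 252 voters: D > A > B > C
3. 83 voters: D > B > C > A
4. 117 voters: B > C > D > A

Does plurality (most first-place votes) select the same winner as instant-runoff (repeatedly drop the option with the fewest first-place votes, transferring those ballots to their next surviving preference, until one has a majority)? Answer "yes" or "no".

Plurality — first-place votes: B 117, A 0, D 335, C 223. Winner: D.
Instant-runoff — R1 B 117, A 0, D 335, C 223 (A out); R2 B 117, D 335, C 223 (B out); R3 D 335, C 340 (C winner). Winner: C.
The two methods disagree.

no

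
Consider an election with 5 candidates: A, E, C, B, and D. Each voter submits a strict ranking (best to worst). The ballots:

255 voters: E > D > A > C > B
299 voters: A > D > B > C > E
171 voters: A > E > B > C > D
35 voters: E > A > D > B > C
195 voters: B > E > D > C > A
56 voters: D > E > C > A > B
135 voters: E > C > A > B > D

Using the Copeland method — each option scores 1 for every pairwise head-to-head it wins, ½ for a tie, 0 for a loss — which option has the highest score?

A: beats C, B, and D; loses to E → score 3.
E: beats A, C, B, and D → score 4.
C: loses to A, E, B, and D → score 0.
B: beats C; loses to A, E, and D → score 1.
D: beats C and B; loses to A and E → score 2.
E has the best pairwise record.

E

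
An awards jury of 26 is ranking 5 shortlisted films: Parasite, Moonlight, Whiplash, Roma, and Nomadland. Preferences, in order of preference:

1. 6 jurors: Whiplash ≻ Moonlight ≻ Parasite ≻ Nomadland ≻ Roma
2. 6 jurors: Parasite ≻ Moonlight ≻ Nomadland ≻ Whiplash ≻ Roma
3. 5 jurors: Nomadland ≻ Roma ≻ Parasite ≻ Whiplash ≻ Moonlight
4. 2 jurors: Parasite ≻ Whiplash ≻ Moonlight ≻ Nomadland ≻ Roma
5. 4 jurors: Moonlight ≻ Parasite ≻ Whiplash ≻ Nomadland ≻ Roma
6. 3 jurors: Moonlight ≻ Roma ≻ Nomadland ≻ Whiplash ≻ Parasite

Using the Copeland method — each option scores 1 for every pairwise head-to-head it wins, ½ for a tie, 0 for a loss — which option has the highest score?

Parasite

Parasite: beats Whiplash, Roma, and Nomadland; ties Moonlight → score 3.5.
Moonlight: beats Roma and Nomadland; ties Parasite and Whiplash → score 3.
Whiplash: beats Roma; ties Moonlight; loses to Parasite and Nomadland → score 1.5.
Roma: loses to Parasite, Moonlight, Whiplash, and Nomadland → score 0.
Nomadland: beats Whiplash and Roma; loses to Parasite and Moonlight → score 2.
Parasite has the best pairwise record.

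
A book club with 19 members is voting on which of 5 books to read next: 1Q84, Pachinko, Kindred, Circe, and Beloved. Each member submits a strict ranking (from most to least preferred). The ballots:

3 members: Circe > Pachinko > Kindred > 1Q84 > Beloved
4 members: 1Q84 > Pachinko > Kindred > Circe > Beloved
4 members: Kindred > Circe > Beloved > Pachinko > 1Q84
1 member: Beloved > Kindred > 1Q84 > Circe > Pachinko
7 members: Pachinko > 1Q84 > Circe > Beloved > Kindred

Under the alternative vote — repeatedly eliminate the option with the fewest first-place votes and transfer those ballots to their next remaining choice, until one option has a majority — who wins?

Round 1: 1Q84 4, Pachinko 7, Kindred 4, Circe 3, Beloved 1. Eliminate Beloved.
Round 2: 1Q84 4, Pachinko 7, Kindred 5, Circe 3. Eliminate Circe.
Round 3: 1Q84 4, Pachinko 10, Kindred 5. Pachinko has a majority.

Pachinko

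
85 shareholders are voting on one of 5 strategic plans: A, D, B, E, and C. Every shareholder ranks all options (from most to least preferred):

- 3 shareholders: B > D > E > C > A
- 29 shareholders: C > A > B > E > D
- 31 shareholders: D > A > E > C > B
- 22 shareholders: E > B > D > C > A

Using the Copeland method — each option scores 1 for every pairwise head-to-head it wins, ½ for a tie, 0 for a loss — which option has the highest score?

E

A: beats B and E; loses to D and C → score 2.
D: beats A and C; loses to B and E → score 2.
B: beats D; loses to A, E, and C → score 1.
E: beats D, B, and C; loses to A → score 3.
C: beats A and B; loses to D and E → score 2.
E has the best pairwise record.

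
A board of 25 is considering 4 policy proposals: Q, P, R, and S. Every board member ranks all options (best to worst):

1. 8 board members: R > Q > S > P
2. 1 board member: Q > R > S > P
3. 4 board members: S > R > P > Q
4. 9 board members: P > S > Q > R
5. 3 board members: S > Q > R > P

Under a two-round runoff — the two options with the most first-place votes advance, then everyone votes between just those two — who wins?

R

Round 1 first-place votes: Q 1, P 9, R 8, S 7.
P and R advance.
Runoff: P is preferred to R by 9 voters; R by 16.
R wins the runoff.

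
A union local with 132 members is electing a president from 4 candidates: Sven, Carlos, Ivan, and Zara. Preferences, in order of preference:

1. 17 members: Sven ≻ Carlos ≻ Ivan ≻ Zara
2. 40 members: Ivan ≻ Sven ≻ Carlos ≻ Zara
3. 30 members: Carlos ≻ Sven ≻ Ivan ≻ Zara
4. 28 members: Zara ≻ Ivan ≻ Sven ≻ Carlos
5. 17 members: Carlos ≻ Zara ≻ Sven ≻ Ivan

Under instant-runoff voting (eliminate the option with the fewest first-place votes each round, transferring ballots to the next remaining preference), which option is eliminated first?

Sven

Round 1: Sven 17, Carlos 47, Ivan 40, Zara 28. Eliminate Sven.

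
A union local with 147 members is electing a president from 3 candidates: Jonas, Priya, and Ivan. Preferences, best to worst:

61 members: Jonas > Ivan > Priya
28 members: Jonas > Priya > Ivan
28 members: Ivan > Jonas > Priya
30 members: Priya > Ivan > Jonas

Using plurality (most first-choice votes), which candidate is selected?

Jonas

First-place votes: Jonas 89, Priya 30, Ivan 28.
Jonas has the most first-place votes.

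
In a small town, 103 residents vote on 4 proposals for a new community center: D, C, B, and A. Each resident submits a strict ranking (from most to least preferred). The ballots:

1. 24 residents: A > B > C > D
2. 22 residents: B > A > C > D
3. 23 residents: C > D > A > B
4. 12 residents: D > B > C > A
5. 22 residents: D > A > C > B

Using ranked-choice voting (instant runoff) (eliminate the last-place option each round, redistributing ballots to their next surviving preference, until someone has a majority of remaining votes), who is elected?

D

Round 1: D 34, C 23, B 22, A 24. Eliminate B.
Round 2: D 34, C 23, A 46. Eliminate C.
Round 3: D 57, A 46. D has a majority.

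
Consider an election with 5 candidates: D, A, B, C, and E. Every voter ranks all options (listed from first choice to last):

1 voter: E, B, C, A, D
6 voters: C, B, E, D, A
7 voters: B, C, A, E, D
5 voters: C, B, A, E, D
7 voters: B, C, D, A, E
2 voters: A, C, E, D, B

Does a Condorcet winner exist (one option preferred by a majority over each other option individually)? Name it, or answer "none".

B

B vs D: 26–2 for B.
B vs A: 26–2 for B.
B vs C: 15–13 for B.
B vs E: 25–3 for B.
B beats every other option head-to-head.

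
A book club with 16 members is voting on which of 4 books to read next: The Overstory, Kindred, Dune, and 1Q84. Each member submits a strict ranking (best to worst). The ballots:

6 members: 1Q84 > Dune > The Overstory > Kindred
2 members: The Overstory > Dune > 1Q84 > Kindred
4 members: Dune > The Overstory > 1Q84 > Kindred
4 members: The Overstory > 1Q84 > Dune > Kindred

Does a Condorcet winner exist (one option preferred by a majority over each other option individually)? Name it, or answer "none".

Checking pairwise contests:
Dune beats The Overstory 10–6.
The Overstory beats Kindred 16–0.
1Q84 beats Dune 10–6.
The Overstory beats 1Q84 10–6.
Every option loses at least one head-to-head, so there is no Condorcet winner.

none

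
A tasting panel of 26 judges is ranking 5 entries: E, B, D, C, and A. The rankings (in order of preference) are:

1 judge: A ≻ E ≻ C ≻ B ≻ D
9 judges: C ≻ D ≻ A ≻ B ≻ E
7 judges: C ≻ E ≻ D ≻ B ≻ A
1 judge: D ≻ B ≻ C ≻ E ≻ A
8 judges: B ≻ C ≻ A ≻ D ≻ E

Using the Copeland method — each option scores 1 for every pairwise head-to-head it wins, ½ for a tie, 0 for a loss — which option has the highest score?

E: loses to B, D, C, and A → score 0.
B: beats E and A; loses to D and C → score 2.
D: beats E, B, and A; loses to C → score 3.
C: beats E, B, D, and A → score 4.
A: beats E; loses to B, D, and C → score 1.
C has the best pairwise record.

C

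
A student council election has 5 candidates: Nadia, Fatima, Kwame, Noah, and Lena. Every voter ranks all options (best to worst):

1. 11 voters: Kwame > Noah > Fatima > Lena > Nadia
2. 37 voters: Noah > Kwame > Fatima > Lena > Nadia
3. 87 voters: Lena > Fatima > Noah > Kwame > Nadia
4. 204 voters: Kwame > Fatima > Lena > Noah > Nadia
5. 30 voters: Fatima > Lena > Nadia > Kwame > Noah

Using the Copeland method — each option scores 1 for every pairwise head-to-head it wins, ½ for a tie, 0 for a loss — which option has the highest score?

Nadia: loses to Fatima, Kwame, Noah, and Lena → score 0.
Fatima: beats Nadia, Noah, and Lena; loses to Kwame → score 3.
Kwame: beats Nadia, Fatima, Noah, and Lena → score 4.
Noah: beats Nadia; loses to Fatima, Kwame, and Lena → score 1.
Lena: beats Nadia and Noah; loses to Fatima and Kwame → score 2.
Kwame has the best pairwise record.

Kwame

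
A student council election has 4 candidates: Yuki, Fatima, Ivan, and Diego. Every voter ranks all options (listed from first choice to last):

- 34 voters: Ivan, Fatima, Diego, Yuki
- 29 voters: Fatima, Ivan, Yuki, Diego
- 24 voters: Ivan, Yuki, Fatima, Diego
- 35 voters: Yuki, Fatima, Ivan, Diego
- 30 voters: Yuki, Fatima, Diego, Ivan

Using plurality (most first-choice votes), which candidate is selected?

First-place votes: Yuki 65, Fatima 29, Ivan 58, Diego 0.
Yuki has the most first-place votes.

Yuki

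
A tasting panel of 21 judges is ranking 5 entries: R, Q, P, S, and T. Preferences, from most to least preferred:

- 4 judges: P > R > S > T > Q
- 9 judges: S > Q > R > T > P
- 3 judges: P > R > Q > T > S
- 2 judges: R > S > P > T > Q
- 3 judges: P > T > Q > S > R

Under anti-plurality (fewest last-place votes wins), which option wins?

Last-place votes: R 3, Q 6, P 9, S 3, T 0.
T is ranked last by the fewest voters, so T wins.

T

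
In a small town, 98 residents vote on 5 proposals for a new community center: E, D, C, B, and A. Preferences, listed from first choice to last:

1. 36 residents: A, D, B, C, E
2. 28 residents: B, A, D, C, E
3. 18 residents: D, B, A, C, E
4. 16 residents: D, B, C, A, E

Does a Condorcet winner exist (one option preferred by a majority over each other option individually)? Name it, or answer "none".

none

Checking pairwise contests:
D beats E 98–0.
A beats D 64–34.
D beats C 98–0.
D beats B 70–28.
B beats A 62–36.
Every option loses at least one head-to-head, so there is no Condorcet winner.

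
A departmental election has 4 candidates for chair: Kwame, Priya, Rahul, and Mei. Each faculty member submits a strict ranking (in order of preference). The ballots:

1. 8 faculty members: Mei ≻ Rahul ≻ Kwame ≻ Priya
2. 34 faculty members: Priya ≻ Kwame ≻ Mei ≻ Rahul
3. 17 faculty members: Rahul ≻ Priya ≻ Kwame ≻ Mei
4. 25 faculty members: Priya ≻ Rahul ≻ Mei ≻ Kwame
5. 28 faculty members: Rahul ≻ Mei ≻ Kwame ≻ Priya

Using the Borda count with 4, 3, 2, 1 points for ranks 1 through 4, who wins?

Kwame: 8·2 + 34·3 + 17·2 + 25·1 + 28·2 = 233
Priya: 8·1 + 34·4 + 17·3 + 25·4 + 28·1 = 323
Rahul: 8·3 + 34·1 + 17·4 + 25·3 + 28·4 = 313
Mei: 8·4 + 34·2 + 17·1 + 25·2 + 28·3 = 251
Priya has the highest Borda score (323).

Priya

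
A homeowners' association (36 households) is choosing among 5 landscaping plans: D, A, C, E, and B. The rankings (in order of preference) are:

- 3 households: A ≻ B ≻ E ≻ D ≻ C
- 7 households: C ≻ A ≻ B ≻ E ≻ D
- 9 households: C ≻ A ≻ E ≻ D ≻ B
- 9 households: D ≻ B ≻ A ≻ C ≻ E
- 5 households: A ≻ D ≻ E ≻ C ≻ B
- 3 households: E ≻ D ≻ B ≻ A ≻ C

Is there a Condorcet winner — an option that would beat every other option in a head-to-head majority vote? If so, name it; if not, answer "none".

A

A vs D: 24–12 for A.
A vs C: 20–16 for A.
A vs E: 33–3 for A.
A vs B: 24–12 for A.
A beats every other option head-to-head.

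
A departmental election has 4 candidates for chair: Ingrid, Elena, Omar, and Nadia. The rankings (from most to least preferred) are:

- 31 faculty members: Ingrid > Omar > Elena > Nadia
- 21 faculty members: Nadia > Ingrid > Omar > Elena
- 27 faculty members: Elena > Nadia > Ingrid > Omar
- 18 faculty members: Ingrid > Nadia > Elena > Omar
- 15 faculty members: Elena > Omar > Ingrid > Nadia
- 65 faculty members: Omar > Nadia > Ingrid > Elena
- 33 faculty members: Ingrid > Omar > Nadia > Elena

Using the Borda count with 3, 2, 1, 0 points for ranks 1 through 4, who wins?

Ingrid: 31·3 + 21·2 + 27·1 + 18·3 + 15·1 + 65·1 + 33·3 = 395
Elena: 31·1 + 21·0 + 27·3 + 18·1 + 15·3 + 65·0 + 33·0 = 175
Omar: 31·2 + 21·1 + 27·0 + 18·0 + 15·2 + 65·3 + 33·2 = 374
Nadia: 31·0 + 21·3 + 27·2 + 18·2 + 15·0 + 65·2 + 33·1 = 316
Ingrid has the highest Borda score (395).

Ingrid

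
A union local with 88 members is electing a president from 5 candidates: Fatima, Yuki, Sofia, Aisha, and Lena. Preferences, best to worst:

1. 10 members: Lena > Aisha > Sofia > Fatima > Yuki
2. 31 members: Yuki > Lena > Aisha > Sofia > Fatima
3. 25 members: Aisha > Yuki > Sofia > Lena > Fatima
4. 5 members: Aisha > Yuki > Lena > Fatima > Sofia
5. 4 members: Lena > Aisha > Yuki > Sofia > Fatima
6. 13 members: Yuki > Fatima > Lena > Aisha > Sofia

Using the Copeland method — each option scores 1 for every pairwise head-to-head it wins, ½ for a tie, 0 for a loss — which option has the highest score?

Yuki

Fatima: loses to Yuki, Sofia, Aisha, and Lena → score 0.
Yuki: beats Fatima, Sofia, and Lena; ties Aisha → score 3.5.
Sofia: beats Fatima; loses to Yuki, Aisha, and Lena → score 1.
Aisha: beats Fatima and Sofia; ties Yuki; loses to Lena → score 2.5.
Lena: beats Fatima, Sofia, and Aisha; loses to Yuki → score 3.
Yuki has the best pairwise record.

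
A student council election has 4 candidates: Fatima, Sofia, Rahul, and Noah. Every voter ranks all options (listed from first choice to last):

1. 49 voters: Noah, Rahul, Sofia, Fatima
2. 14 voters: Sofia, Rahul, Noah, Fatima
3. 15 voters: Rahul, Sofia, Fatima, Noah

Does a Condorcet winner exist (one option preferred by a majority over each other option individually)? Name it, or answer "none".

Noah

Noah vs Fatima: 63–15 for Noah.
Noah vs Sofia: 49–29 for Noah.
Noah vs Rahul: 49–29 for Noah.
Noah beats every other option head-to-head.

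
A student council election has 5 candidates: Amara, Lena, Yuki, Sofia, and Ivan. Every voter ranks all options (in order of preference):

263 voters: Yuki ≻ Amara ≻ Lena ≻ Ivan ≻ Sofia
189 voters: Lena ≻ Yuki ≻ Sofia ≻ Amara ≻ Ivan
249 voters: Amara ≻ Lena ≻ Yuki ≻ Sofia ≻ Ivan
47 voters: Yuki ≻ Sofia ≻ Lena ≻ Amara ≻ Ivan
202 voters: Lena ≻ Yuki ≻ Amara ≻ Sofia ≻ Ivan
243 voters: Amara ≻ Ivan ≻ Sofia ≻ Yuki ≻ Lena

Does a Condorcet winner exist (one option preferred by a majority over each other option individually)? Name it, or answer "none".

none

Checking pairwise contests:
Yuki beats Amara 701–492.
Amara beats Lena 755–438.
Lena beats Yuki 640–553.
Amara beats Sofia 957–236.
Amara beats Ivan 1193–0.
Every option loses at least one head-to-head, so there is no Condorcet winner.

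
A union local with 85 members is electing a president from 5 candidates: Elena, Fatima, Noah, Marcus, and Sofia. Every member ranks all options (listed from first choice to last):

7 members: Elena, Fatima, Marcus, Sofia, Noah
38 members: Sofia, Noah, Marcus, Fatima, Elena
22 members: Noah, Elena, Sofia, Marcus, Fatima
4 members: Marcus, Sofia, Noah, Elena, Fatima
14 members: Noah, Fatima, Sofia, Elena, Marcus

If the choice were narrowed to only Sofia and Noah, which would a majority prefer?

Voters preferring Sofia to Noah: 49; preferring Noah to Sofia: 36.
Sofia wins the head-to-head.

Sofia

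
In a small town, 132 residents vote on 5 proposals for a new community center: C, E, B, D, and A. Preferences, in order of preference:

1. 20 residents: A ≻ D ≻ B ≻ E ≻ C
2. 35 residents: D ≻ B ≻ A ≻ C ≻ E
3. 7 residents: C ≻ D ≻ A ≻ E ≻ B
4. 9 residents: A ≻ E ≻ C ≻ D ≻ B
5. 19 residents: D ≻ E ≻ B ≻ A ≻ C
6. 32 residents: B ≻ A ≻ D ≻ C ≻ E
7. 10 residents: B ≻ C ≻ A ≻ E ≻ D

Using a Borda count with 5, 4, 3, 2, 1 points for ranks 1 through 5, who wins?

C: 20·1 + 35·2 + 7·5 + 9·3 + 19·1 + 32·2 + 10·4 = 275
E: 20·2 + 35·1 + 7·2 + 9·4 + 19·4 + 32·1 + 10·2 = 253
B: 20·3 + 35·4 + 7·1 + 9·1 + 19·3 + 32·5 + 10·5 = 483
D: 20·4 + 35·5 + 7·4 + 9·2 + 19·5 + 32·3 + 10·1 = 502
A: 20·5 + 35·3 + 7·3 + 9·5 + 19·2 + 32·4 + 10·3 = 467
D has the highest Borda score (502).

D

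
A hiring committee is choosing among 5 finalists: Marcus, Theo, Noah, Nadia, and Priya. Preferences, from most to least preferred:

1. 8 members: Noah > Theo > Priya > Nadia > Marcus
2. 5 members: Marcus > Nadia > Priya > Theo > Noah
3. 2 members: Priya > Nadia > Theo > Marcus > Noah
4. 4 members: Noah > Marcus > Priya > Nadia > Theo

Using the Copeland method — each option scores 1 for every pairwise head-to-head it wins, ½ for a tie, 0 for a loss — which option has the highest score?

Noah

Marcus: loses to Theo, Noah, Nadia, and Priya → score 0.
Theo: beats Marcus; loses to Noah, Nadia, and Priya → score 1.
Noah: beats Marcus, Theo, Nadia, and Priya → score 4.
Nadia: beats Marcus and Theo; loses to Noah and Priya → score 2.
Priya: beats Marcus, Theo, and Nadia; loses to Noah → score 3.
Noah has the best pairwise record.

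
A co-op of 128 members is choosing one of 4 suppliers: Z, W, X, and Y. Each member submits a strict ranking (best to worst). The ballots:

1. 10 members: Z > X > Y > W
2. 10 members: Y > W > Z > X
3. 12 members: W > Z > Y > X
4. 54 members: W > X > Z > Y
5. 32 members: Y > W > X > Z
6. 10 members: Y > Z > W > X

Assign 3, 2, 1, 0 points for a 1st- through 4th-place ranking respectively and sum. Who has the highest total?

Z: 10·3 + 10·1 + 12·2 + 54·1 + 32·0 + 10·2 = 138
W: 10·0 + 10·2 + 12·3 + 54·3 + 32·2 + 10·1 = 292
X: 10·2 + 10·0 + 12·0 + 54·2 + 32·1 + 10·0 = 160
Y: 10·1 + 10·3 + 12·1 + 54·0 + 32·3 + 10·3 = 178
W has the highest Borda score (292).

W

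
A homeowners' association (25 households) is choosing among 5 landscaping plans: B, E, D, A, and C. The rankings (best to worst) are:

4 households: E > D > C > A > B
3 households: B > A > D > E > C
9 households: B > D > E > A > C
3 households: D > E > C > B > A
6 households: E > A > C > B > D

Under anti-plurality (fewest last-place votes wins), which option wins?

E

Last-place votes: B 4, E 0, D 6, A 3, C 12.
E is ranked last by the fewest voters, so E wins.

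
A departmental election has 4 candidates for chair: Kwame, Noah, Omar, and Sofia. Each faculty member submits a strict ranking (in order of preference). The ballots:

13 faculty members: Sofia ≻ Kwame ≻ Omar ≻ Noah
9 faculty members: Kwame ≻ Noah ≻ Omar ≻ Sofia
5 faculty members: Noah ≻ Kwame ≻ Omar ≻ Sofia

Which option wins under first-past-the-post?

First-place votes: Kwame 9, Noah 5, Omar 0, Sofia 13.
Sofia has the most first-place votes.

Sofia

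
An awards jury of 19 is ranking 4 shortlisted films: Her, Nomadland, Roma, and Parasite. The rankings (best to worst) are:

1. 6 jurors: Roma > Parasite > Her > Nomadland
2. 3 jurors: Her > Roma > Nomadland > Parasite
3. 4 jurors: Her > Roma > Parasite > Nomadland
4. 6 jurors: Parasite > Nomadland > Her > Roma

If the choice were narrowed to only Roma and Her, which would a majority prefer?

Voters preferring Roma to Her: 6; preferring Her to Roma: 13.
Her wins the head-to-head.

Her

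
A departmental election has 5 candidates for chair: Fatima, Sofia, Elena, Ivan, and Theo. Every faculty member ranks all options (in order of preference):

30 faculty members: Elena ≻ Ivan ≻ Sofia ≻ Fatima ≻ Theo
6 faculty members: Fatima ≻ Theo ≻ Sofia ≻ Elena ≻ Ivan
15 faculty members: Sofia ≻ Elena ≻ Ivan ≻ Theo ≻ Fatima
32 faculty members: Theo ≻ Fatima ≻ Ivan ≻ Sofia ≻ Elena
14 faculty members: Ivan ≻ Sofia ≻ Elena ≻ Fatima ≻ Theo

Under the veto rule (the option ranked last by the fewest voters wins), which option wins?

Sofia

Last-place votes: Fatima 15, Sofia 0, Elena 32, Ivan 6, Theo 44.
Sofia is ranked last by the fewest voters, so Sofia wins.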